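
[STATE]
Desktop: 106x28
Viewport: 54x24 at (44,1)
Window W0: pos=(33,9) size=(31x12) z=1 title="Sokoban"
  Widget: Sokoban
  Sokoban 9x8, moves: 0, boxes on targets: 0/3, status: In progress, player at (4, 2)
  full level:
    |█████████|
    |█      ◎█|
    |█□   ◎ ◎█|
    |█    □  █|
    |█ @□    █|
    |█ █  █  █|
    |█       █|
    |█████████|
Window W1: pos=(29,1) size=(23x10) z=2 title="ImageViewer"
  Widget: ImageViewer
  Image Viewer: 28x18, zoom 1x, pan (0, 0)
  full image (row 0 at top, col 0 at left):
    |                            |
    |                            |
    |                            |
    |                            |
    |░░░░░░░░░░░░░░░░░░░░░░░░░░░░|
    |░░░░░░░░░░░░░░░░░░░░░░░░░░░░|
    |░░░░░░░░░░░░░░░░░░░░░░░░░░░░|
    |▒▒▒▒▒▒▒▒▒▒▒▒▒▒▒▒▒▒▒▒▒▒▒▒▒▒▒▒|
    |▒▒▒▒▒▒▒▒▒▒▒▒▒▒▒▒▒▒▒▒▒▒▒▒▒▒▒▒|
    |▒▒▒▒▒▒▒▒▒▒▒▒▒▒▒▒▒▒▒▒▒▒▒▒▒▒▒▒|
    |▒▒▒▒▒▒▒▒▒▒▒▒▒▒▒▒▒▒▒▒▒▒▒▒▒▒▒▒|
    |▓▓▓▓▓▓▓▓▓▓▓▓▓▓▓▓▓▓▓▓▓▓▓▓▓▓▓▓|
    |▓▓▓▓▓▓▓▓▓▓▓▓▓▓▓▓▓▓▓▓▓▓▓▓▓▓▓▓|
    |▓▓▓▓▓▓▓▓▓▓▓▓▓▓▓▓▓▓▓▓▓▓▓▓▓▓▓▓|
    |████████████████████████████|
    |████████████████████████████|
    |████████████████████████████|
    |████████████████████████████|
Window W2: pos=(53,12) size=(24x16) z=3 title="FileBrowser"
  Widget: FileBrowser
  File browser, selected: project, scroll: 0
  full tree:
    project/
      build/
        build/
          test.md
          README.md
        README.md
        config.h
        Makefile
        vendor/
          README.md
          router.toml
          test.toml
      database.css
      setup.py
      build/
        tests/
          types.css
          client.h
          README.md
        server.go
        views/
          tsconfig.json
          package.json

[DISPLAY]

━━━━━━━┓                                              
       ┃                                              
───────┨                                              
       ┃                                              
       ┃                                              
       ┃                                              
       ┃                                              
░░░░░░░┃                                              
░░░░░░░┃━━━━━━━━━━━┓                                  
━━━━━━━┛           ┃                                  
───────────────────┨                                  
         ┏━━━━━━━━━━━━━━━━━━━━━━┓                     
         ┃ FileBrowser          ┃                     
         ┠──────────────────────┨                     
         ┃> [-] project/        ┃                     
         ┃    [+] build/        ┃                     
         ┃    database.css      ┃                     
         ┃    setup.py          ┃                     
         ┃    [+] build/        ┃                     
━━━━━━━━━┃                      ┃                     
         ┃                      ┃                     
         ┃                      ┃                     
         ┃                      ┃                     
         ┃                      ┃                     


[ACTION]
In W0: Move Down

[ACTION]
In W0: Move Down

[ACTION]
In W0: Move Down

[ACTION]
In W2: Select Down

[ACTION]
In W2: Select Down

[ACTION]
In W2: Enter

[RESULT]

━━━━━━━┓                                              
       ┃                                              
───────┨                                              
       ┃                                              
       ┃                                              
       ┃                                              
       ┃                                              
░░░░░░░┃                                              
░░░░░░░┃━━━━━━━━━━━┓                                  
━━━━━━━┛           ┃                                  
───────────────────┨                                  
         ┏━━━━━━━━━━━━━━━━━━━━━━┓                     
         ┃ FileBrowser          ┃                     
         ┠──────────────────────┨                     
         ┃  [-] project/        ┃                     
         ┃    [+] build/        ┃                     
         ┃  > database.css      ┃                     
         ┃    setup.py          ┃                     
         ┃    [+] build/        ┃                     
━━━━━━━━━┃                      ┃                     
         ┃                      ┃                     
         ┃                      ┃                     
         ┃                      ┃                     
         ┃                      ┃                     


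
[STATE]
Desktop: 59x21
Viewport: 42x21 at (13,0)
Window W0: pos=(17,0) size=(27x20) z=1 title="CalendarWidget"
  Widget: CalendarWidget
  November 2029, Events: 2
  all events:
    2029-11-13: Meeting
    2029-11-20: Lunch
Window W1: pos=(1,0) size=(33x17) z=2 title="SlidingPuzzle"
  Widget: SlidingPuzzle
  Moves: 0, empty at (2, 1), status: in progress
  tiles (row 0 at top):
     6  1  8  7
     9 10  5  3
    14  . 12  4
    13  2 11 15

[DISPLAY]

━━━━━━━━━━━━━━━━━━━━┓━━━━━━━━━┓           
zle                 ┃         ┃           
────────────────────┨─────────┨           
────┬────┐          ┃029      ┃           
  8 │  7 │          ┃a Su     ┃           
────┼────┤          ┃3  4     ┃           
  5 │  3 │          ┃0 11     ┃           
────┼────┤          ┃17 18    ┃           
 12 │  4 │          ┃24 25    ┃           
────┼────┤          ┃         ┃           
 11 │ 15 │          ┃         ┃           
────┴────┘          ┃         ┃           
                    ┃         ┃           
                    ┃         ┃           
                    ┃         ┃           
                    ┃         ┃           
━━━━━━━━━━━━━━━━━━━━┛         ┃           
    ┃                         ┃           
    ┃                         ┃           
    ┗━━━━━━━━━━━━━━━━━━━━━━━━━┛           
                                          


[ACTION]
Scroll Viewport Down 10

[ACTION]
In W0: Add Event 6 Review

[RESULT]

━━━━━━━━━━━━━━━━━━━━┓━━━━━━━━━┓           
zle                 ┃         ┃           
────────────────────┨─────────┨           
────┬────┐          ┃029      ┃           
  8 │  7 │          ┃a Su     ┃           
────┼────┤          ┃3  4     ┃           
  5 │  3 │          ┃10 11    ┃           
────┼────┤          ┃17 18    ┃           
 12 │  4 │          ┃24 25    ┃           
────┼────┤          ┃         ┃           
 11 │ 15 │          ┃         ┃           
────┴────┘          ┃         ┃           
                    ┃         ┃           
                    ┃         ┃           
                    ┃         ┃           
                    ┃         ┃           
━━━━━━━━━━━━━━━━━━━━┛         ┃           
    ┃                         ┃           
    ┃                         ┃           
    ┗━━━━━━━━━━━━━━━━━━━━━━━━━┛           
                                          


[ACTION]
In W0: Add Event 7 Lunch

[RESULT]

━━━━━━━━━━━━━━━━━━━━┓━━━━━━━━━┓           
zle                 ┃         ┃           
────────────────────┨─────────┨           
────┬────┐          ┃029      ┃           
  8 │  7 │          ┃a Su     ┃           
────┼────┤          ┃3  4     ┃           
  5 │  3 │          ┃ 10 11   ┃           
────┼────┤          ┃17 18    ┃           
 12 │  4 │          ┃24 25    ┃           
────┼────┤          ┃         ┃           
 11 │ 15 │          ┃         ┃           
────┴────┘          ┃         ┃           
                    ┃         ┃           
                    ┃         ┃           
                    ┃         ┃           
                    ┃         ┃           
━━━━━━━━━━━━━━━━━━━━┛         ┃           
    ┃                         ┃           
    ┃                         ┃           
    ┗━━━━━━━━━━━━━━━━━━━━━━━━━┛           
                                          


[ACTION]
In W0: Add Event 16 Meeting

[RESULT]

━━━━━━━━━━━━━━━━━━━━┓━━━━━━━━━┓           
zle                 ┃         ┃           
────────────────────┨─────────┨           
────┬────┐          ┃029      ┃           
  8 │  7 │          ┃a Su     ┃           
────┼────┤          ┃3  4     ┃           
  5 │  3 │          ┃ 10 11   ┃           
────┼────┤          ┃ 17 18   ┃           
 12 │  4 │          ┃24 25    ┃           
────┼────┤          ┃         ┃           
 11 │ 15 │          ┃         ┃           
────┴────┘          ┃         ┃           
                    ┃         ┃           
                    ┃         ┃           
                    ┃         ┃           
                    ┃         ┃           
━━━━━━━━━━━━━━━━━━━━┛         ┃           
    ┃                         ┃           
    ┃                         ┃           
    ┗━━━━━━━━━━━━━━━━━━━━━━━━━┛           
                                          


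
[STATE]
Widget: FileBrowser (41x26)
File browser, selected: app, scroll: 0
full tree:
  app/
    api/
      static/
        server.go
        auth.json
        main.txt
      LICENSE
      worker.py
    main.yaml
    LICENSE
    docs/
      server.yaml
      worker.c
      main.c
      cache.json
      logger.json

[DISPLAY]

> [-] app/                               
    [+] api/                             
    main.yaml                            
    LICENSE                              
    [+] docs/                            
                                         
                                         
                                         
                                         
                                         
                                         
                                         
                                         
                                         
                                         
                                         
                                         
                                         
                                         
                                         
                                         
                                         
                                         
                                         
                                         
                                         


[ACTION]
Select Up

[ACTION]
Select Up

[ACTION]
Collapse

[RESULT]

> [+] app/                               
                                         
                                         
                                         
                                         
                                         
                                         
                                         
                                         
                                         
                                         
                                         
                                         
                                         
                                         
                                         
                                         
                                         
                                         
                                         
                                         
                                         
                                         
                                         
                                         
                                         


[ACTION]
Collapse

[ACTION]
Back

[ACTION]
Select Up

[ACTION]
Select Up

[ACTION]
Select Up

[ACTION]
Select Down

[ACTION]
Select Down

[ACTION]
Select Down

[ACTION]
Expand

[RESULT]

> [-] app/                               
    [+] api/                             
    main.yaml                            
    LICENSE                              
    [+] docs/                            
                                         
                                         
                                         
                                         
                                         
                                         
                                         
                                         
                                         
                                         
                                         
                                         
                                         
                                         
                                         
                                         
                                         
                                         
                                         
                                         
                                         


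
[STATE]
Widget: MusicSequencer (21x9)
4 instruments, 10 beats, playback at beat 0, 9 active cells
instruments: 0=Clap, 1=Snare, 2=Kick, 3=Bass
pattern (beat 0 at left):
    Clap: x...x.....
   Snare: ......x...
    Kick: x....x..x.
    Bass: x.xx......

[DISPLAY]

      ▼123456789     
  Clap█···█·····     
 Snare······█···     
  Kick█····█··█·     
  Bass█·██······     
                     
                     
                     
                     


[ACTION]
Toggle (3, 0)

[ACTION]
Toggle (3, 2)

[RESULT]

      ▼123456789     
  Clap█···█·····     
 Snare······█···     
  Kick█····█··█·     
  Bass···█······     
                     
                     
                     
                     


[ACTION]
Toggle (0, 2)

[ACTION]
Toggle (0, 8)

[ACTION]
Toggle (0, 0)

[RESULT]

      ▼123456789     
  Clap··█·█···█·     
 Snare······█···     
  Kick█····█··█·     
  Bass···█······     
                     
                     
                     
                     


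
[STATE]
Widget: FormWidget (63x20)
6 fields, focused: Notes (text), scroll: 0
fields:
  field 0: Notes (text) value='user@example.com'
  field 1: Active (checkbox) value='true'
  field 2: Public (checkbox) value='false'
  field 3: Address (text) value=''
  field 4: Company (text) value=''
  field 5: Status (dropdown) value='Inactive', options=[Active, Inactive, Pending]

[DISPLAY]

> Notes:      [user@example.com                               ]
  Active:     [x]                                              
  Public:     [ ]                                              
  Address:    [                                               ]
  Company:    [                                               ]
  Status:     [Inactive                                      ▼]
                                                               
                                                               
                                                               
                                                               
                                                               
                                                               
                                                               
                                                               
                                                               
                                                               
                                                               
                                                               
                                                               
                                                               


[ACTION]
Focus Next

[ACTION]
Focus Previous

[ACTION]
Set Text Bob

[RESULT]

> Notes:      [Bob                                            ]
  Active:     [x]                                              
  Public:     [ ]                                              
  Address:    [                                               ]
  Company:    [                                               ]
  Status:     [Inactive                                      ▼]
                                                               
                                                               
                                                               
                                                               
                                                               
                                                               
                                                               
                                                               
                                                               
                                                               
                                                               
                                                               
                                                               
                                                               


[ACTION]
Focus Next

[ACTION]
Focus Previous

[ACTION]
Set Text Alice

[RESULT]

> Notes:      [Alice                                          ]
  Active:     [x]                                              
  Public:     [ ]                                              
  Address:    [                                               ]
  Company:    [                                               ]
  Status:     [Inactive                                      ▼]
                                                               
                                                               
                                                               
                                                               
                                                               
                                                               
                                                               
                                                               
                                                               
                                                               
                                                               
                                                               
                                                               
                                                               


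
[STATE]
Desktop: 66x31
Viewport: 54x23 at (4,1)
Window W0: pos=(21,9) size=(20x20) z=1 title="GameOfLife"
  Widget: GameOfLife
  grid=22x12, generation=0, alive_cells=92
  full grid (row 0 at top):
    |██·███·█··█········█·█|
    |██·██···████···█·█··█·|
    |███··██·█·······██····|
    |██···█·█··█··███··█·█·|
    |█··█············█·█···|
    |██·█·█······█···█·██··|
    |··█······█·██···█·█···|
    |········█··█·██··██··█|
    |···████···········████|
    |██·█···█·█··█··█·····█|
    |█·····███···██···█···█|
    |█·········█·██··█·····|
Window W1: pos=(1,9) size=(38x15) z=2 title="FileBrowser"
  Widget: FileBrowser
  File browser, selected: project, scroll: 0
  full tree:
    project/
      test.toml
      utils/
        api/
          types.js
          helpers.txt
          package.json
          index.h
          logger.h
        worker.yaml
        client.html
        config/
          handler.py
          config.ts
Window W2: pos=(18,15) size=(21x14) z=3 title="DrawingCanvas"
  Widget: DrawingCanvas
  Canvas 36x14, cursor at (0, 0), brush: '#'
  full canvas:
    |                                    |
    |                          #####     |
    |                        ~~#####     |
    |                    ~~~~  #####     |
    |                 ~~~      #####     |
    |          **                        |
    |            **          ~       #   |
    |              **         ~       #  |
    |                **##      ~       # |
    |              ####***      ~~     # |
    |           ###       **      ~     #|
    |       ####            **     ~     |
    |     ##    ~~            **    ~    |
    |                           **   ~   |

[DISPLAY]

                                                      
                                                      
                                                      
                                                      
                                                      
                                                      
                                                      
                                                      
━━━━━━━━━━━━━━━━━━━━━━━━━━━━━━━━━━┓━┓                 
ileBrowser                        ┃ ┃                 
──────────────────────────────────┨─┨                 
[-] project/                      ┃ ┃                 
  test.toml                       ┃█┃                 
  [+] utils/                      ┃·┃                 
              ┏━━━━━━━━━━━━━━━━━━━┓·┃                 
              ┃ DrawingCanvas     ┃·┃                 
              ┠───────────────────┨·┃                 
              ┃+                  ┃█┃                 
              ┃                   ┃·┃                 
              ┃                   ┃·┃                 
              ┃                   ┃█┃                 
              ┃                 ~~┃·┃                 
━━━━━━━━━━━━━━┃          **       ┃·┃                 


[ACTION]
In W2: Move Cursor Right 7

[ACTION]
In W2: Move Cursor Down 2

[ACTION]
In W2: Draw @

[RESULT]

                                                      
                                                      
                                                      
                                                      
                                                      
                                                      
                                                      
                                                      
━━━━━━━━━━━━━━━━━━━━━━━━━━━━━━━━━━┓━┓                 
ileBrowser                        ┃ ┃                 
──────────────────────────────────┨─┨                 
[-] project/                      ┃ ┃                 
  test.toml                       ┃█┃                 
  [+] utils/                      ┃·┃                 
              ┏━━━━━━━━━━━━━━━━━━━┓·┃                 
              ┃ DrawingCanvas     ┃·┃                 
              ┠───────────────────┨·┃                 
              ┃                   ┃█┃                 
              ┃                   ┃·┃                 
              ┃       @           ┃·┃                 
              ┃                   ┃█┃                 
              ┃                 ~~┃·┃                 
━━━━━━━━━━━━━━┃          **       ┃·┃                 


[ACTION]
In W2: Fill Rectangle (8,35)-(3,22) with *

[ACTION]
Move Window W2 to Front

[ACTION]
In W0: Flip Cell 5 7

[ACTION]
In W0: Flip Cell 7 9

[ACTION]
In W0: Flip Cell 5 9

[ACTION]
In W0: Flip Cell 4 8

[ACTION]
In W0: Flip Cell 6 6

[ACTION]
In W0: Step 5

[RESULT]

                                                      
                                                      
                                                      
                                                      
                                                      
                                                      
                                                      
                                                      
━━━━━━━━━━━━━━━━━━━━━━━━━━━━━━━━━━┓━┓                 
ileBrowser                        ┃ ┃                 
──────────────────────────────────┨─┨                 
[-] project/                      ┃ ┃                 
  test.toml                       ┃·┃                 
  [+] utils/                      ┃·┃                 
              ┏━━━━━━━━━━━━━━━━━━━┓·┃                 
              ┃ DrawingCanvas     ┃█┃                 
              ┠───────────────────┨·┃                 
              ┃                   ┃·┃                 
              ┃                   ┃█┃                 
              ┃       @           ┃█┃                 
              ┃                   ┃·┃                 
              ┃                 ~~┃·┃                 
━━━━━━━━━━━━━━┃          **       ┃·┃                 


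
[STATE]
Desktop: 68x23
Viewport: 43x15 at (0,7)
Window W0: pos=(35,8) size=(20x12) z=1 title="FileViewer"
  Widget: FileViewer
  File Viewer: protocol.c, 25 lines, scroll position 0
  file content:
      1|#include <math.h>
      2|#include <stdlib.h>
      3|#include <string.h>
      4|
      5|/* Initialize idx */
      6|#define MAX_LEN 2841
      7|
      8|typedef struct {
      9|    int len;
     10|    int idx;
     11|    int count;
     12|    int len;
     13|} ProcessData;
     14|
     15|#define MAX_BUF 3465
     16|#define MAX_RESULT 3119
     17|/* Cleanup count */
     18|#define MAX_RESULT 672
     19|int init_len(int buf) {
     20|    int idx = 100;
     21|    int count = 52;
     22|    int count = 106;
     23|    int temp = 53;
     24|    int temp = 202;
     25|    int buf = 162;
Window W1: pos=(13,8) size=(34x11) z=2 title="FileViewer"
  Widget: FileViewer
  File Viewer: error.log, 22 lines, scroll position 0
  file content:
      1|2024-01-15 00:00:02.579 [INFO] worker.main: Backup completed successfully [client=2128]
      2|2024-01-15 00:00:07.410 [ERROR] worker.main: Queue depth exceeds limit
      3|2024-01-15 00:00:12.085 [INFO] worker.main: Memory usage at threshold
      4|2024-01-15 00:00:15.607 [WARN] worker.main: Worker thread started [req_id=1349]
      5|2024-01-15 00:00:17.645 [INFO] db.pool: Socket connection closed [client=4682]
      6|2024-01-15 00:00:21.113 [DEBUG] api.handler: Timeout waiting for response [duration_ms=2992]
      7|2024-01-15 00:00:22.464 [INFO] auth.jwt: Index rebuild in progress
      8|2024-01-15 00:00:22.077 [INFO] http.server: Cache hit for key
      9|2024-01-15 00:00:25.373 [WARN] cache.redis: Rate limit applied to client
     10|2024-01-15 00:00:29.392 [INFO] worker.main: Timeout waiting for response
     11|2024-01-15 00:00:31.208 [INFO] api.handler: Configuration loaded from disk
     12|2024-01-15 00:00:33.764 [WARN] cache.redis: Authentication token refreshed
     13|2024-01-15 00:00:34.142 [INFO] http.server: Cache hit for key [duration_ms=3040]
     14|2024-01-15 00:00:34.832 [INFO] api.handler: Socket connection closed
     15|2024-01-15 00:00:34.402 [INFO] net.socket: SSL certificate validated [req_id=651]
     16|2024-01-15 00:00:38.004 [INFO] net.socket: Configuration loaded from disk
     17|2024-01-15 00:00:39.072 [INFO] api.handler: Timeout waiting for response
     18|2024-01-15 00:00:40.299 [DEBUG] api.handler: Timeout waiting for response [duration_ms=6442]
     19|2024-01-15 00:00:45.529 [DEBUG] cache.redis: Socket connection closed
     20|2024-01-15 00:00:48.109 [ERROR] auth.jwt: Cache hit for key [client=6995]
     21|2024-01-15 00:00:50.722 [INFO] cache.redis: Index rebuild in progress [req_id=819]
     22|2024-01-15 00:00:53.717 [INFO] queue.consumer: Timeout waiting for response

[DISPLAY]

                                           
             ┏━━━━━━━━━━━━━━━━━━━━━━━━━━━━━
             ┃ FileViewer                  
             ┠─────────────────────────────
             ┃2024-01-15 00:00:02.579 [INFO
             ┃2024-01-15 00:00:07.410 [ERRO
             ┃2024-01-15 00:00:12.085 [INFO
             ┃2024-01-15 00:00:15.607 [WARN
             ┃2024-01-15 00:00:17.645 [INFO
             ┃2024-01-15 00:00:21.113 [DEBU
             ┃2024-01-15 00:00:22.464 [INFO
             ┗━━━━━━━━━━━━━━━━━━━━━━━━━━━━━
                                   ┗━━━━━━━
                                           
                                           


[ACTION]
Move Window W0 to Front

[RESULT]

                                           
             ┏━━━━━━━━━━━━━━━━━━━━━┏━━━━━━━
             ┃ FileViewer          ┃ FileVi
             ┠─────────────────────┠───────
             ┃2024-01-15 00:00:02.5┃#includ
             ┃2024-01-15 00:00:07.4┃#includ
             ┃2024-01-15 00:00:12.0┃#includ
             ┃2024-01-15 00:00:15.6┃       
             ┃2024-01-15 00:00:17.6┃/* Init
             ┃2024-01-15 00:00:21.1┃#define
             ┃2024-01-15 00:00:22.4┃       
             ┗━━━━━━━━━━━━━━━━━━━━━┃typedef
                                   ┗━━━━━━━
                                           
                                           


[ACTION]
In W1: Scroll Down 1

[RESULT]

                                           
             ┏━━━━━━━━━━━━━━━━━━━━━┏━━━━━━━
             ┃ FileViewer          ┃ FileVi
             ┠─────────────────────┠───────
             ┃2024-01-15 00:00:07.4┃#includ
             ┃2024-01-15 00:00:12.0┃#includ
             ┃2024-01-15 00:00:15.6┃#includ
             ┃2024-01-15 00:00:17.6┃       
             ┃2024-01-15 00:00:21.1┃/* Init
             ┃2024-01-15 00:00:22.4┃#define
             ┃2024-01-15 00:00:22.0┃       
             ┗━━━━━━━━━━━━━━━━━━━━━┃typedef
                                   ┗━━━━━━━
                                           
                                           


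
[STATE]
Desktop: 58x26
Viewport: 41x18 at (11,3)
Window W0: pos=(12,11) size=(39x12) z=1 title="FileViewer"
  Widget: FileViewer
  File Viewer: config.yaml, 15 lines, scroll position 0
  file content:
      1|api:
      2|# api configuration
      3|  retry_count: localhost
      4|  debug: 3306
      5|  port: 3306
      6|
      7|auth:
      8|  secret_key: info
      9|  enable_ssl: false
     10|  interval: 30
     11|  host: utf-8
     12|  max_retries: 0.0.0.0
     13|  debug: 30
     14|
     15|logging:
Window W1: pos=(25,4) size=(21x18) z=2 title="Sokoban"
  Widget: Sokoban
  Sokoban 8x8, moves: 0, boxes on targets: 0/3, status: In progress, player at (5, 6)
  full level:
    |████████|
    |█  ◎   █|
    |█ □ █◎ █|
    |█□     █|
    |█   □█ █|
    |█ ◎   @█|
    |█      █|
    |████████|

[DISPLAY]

                                         
              ┏━━━━━━━━━━━━━━━━━━━┓      
              ┃ Sokoban           ┃      
              ┠───────────────────┨      
              ┃████████           ┃      
              ┃█  ◎   █           ┃      
              ┃█ □ █◎ █           ┃      
              ┃█□     █           ┃      
 ┏━━━━━━━━━━━━┃█   □█ █           ┃━━━━┓ 
 ┃ FileViewer ┃█ ◎   @█           ┃    ┃ 
 ┠────────────┃█      █           ┃────┨ 
 ┃api:        ┃████████           ┃   ▲┃ 
 ┃# api config┃Moves: 0  0/3      ┃   █┃ 
 ┃  retry_coun┃                   ┃   ░┃ 
 ┃  debug: 330┃                   ┃   ░┃ 
 ┃  port: 3306┃                   ┃   ░┃ 
 ┃            ┃                   ┃   ░┃ 
 ┃auth:       ┃                   ┃   ░┃ 


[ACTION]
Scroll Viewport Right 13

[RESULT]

                                         
        ┏━━━━━━━━━━━━━━━━━━━┓            
        ┃ Sokoban           ┃            
        ┠───────────────────┨            
        ┃████████           ┃            
        ┃█  ◎   █           ┃            
        ┃█ □ █◎ █           ┃            
        ┃█□     █           ┃            
━━━━━━━━┃█   □█ █           ┃━━━━┓       
eViewer ┃█ ◎   @█           ┃    ┃       
────────┃█      █           ┃────┨       
        ┃████████           ┃   ▲┃       
i config┃Moves: 0  0/3      ┃   █┃       
try_coun┃                   ┃   ░┃       
bug: 330┃                   ┃   ░┃       
rt: 3306┃                   ┃   ░┃       
        ┃                   ┃   ░┃       
:       ┃                   ┃   ░┃       


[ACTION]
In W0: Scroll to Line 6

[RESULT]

                                         
        ┏━━━━━━━━━━━━━━━━━━━┓            
        ┃ Sokoban           ┃            
        ┠───────────────────┨            
        ┃████████           ┃            
        ┃█  ◎   █           ┃            
        ┃█ □ █◎ █           ┃            
        ┃█□     █           ┃            
━━━━━━━━┃█   □█ █           ┃━━━━┓       
eViewer ┃█ ◎   @█           ┃    ┃       
────────┃█      █           ┃────┨       
        ┃████████           ┃   ▲┃       
:       ┃Moves: 0  0/3      ┃   ░┃       
cret_key┃                   ┃   ░┃       
able_ssl┃                   ┃   ░┃       
terval: ┃                   ┃   ░┃       
st: utf-┃                   ┃   █┃       
x_retrie┃                   ┃   ░┃       


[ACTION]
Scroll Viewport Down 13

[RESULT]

        ┃█  ◎   █           ┃            
        ┃█ □ █◎ █           ┃            
        ┃█□     █           ┃            
━━━━━━━━┃█   □█ █           ┃━━━━┓       
eViewer ┃█ ◎   @█           ┃    ┃       
────────┃█      █           ┃────┨       
        ┃████████           ┃   ▲┃       
:       ┃Moves: 0  0/3      ┃   ░┃       
cret_key┃                   ┃   ░┃       
able_ssl┃                   ┃   ░┃       
terval: ┃                   ┃   ░┃       
st: utf-┃                   ┃   █┃       
x_retrie┃                   ┃   ░┃       
bug: 30 ┗━━━━━━━━━━━━━━━━━━━┛   ▼┃       
━━━━━━━━━━━━━━━━━━━━━━━━━━━━━━━━━┛       
                                         
                                         
                                         


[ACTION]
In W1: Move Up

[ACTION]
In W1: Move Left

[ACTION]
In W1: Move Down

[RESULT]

        ┃█  ◎   █           ┃            
        ┃█ □ █◎ █           ┃            
        ┃█□     █           ┃            
━━━━━━━━┃█   □█ █           ┃━━━━┓       
eViewer ┃█ ◎   @█           ┃    ┃       
────────┃█      █           ┃────┨       
        ┃████████           ┃   ▲┃       
:       ┃Moves: 2  0/3      ┃   ░┃       
cret_key┃                   ┃   ░┃       
able_ssl┃                   ┃   ░┃       
terval: ┃                   ┃   ░┃       
st: utf-┃                   ┃   █┃       
x_retrie┃                   ┃   ░┃       
bug: 30 ┗━━━━━━━━━━━━━━━━━━━┛   ▼┃       
━━━━━━━━━━━━━━━━━━━━━━━━━━━━━━━━━┛       
                                         
                                         
                                         


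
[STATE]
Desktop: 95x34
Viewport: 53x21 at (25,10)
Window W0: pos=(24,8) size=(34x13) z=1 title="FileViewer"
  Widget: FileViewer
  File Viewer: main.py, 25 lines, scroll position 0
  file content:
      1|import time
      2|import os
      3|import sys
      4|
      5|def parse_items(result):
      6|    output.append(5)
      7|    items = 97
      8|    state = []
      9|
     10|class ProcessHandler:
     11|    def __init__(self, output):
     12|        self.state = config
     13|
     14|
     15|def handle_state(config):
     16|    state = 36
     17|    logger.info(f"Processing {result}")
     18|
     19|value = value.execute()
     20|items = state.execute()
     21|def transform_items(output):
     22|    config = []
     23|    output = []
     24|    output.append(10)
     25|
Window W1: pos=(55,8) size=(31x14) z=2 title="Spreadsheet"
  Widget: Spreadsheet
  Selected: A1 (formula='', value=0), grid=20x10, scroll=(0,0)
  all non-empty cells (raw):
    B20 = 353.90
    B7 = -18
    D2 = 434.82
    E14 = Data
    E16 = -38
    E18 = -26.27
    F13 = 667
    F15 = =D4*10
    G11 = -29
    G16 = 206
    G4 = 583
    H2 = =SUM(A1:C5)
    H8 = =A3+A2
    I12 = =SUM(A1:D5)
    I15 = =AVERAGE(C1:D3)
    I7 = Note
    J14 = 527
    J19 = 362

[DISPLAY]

──────────────────────────────┠──────────────────────
import time                   ┃A1:                   
import os                     ┃       A       B      
import sys                    ┃----------------------
                              ┃  1      [0]       0  
def parse_items(result):      ┃  2        0       0  
    output.append(5)          ┃  3        0       0  
    items = 97                ┃  4        0       0  
    state = []                ┃  5        0       0  
                              ┃  6        0       0  
━━━━━━━━━━━━━━━━━━━━━━━━━━━━━━┃  7        0     -18  
                              ┗━━━━━━━━━━━━━━━━━━━━━━
                                                     
                                                     
                                                     
                                                     
                                                     
                                                     
                                                     
                                                     
                                                     


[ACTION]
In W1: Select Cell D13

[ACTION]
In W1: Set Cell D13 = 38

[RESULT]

──────────────────────────────┠──────────────────────
import time                   ┃D13: 38               
import os                     ┃       A       B      
import sys                    ┃----------------------
                              ┃  1        0       0  
def parse_items(result):      ┃  2        0       0  
    output.append(5)          ┃  3        0       0  
    items = 97                ┃  4        0       0  
    state = []                ┃  5        0       0  
                              ┃  6        0       0  
━━━━━━━━━━━━━━━━━━━━━━━━━━━━━━┃  7        0     -18  
                              ┗━━━━━━━━━━━━━━━━━━━━━━
                                                     
                                                     
                                                     
                                                     
                                                     
                                                     
                                                     
                                                     
                                                     


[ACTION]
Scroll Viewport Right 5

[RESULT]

─────────────────────────┠───────────────────────────
t time                   ┃D13: 38                    
t os                     ┃       A       B       C   
t sys                    ┃---------------------------
                         ┃  1        0       0       
arse_items(result):      ┃  2        0       0       
utput.append(5)          ┃  3        0       0       
tems = 97                ┃  4        0       0       
tate = []                ┃  5        0       0       
                         ┃  6        0       0       
━━━━━━━━━━━━━━━━━━━━━━━━━┃  7        0     -18       
                         ┗━━━━━━━━━━━━━━━━━━━━━━━━━━━
                                                     
                                                     
                                                     
                                                     
                                                     
                                                     
                                                     
                                                     
                                                     
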